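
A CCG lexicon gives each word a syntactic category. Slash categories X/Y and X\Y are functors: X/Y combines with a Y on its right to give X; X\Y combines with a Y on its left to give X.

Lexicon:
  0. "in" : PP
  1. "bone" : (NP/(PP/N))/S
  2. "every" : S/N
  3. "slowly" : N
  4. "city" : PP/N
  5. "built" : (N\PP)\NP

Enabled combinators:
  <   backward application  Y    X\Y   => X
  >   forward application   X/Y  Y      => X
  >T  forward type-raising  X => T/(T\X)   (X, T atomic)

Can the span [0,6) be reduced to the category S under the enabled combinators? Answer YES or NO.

NO

PP (NP/(PP/N))/S S/N N PP/N (N\PP)\NP
CKY chart[0,6] = {N, N/(N\N), NP/(NP\N), PP/(PP\N), S/(S\N)}; S ∉ chart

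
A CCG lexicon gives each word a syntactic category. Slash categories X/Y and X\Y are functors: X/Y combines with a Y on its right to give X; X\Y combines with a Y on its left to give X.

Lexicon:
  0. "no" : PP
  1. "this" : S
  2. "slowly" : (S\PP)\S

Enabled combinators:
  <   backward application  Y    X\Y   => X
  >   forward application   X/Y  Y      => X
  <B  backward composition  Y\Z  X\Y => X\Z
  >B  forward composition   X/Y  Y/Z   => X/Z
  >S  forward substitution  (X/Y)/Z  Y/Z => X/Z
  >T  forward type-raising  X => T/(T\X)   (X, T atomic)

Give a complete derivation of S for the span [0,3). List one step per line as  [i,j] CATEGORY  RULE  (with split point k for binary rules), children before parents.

[0,1] PP  lex  "no"
[1,2] S  lex  "this"
[2,3] (S\PP)\S  lex  "slowly"
[1,3] S\PP  <  k=2
[0,3] S  <  k=1

[0,3] S   <
  [0,1] "no" : PP
  [1,3] S\PP   <
    [1,2] "this" : S
    [2,3] "slowly" : (S\PP)\S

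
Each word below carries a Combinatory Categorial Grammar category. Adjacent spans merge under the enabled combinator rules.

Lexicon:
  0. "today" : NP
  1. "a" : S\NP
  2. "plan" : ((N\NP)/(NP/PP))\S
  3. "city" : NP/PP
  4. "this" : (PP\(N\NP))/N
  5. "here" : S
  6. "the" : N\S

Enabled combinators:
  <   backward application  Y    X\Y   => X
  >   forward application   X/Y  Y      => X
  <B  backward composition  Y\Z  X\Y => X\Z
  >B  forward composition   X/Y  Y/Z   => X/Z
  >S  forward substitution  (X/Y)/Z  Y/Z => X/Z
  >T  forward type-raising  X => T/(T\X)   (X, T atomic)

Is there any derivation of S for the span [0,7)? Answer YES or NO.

NP S\NP ((N\NP)/(NP/PP))\S NP/PP (PP\(N\NP))/N S N\S
CKY chart[0,7] = {N/(N\PP), NP/(NP\PP), PP, PP/(PP\PP), S/(S\PP)}; S ∉ chart

NO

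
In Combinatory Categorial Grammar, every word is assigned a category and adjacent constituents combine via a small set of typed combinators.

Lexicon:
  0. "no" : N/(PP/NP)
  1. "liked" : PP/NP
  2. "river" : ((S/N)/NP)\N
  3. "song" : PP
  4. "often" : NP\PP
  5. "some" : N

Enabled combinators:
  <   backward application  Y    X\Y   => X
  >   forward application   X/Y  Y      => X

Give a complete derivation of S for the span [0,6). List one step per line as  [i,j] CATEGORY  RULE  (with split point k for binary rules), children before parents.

[0,6] S   >
  [0,5] S/N   >
    [0,3] (S/N)/NP   <
      [0,2] N   >
        [0,1] "no" : N/(PP/NP)
        [1,2] "liked" : PP/NP
      [2,3] "river" : ((S/N)/NP)\N
    [3,5] NP   <
      [3,4] "song" : PP
      [4,5] "often" : NP\PP
  [5,6] "some" : N

[0,1] N/(PP/NP)  lex  "no"
[1,2] PP/NP  lex  "liked"
[0,2] N  >  k=1
[2,3] ((S/N)/NP)\N  lex  "river"
[0,3] (S/N)/NP  <  k=2
[3,4] PP  lex  "song"
[4,5] NP\PP  lex  "often"
[3,5] NP  <  k=4
[0,5] S/N  >  k=3
[5,6] N  lex  "some"
[0,6] S  >  k=5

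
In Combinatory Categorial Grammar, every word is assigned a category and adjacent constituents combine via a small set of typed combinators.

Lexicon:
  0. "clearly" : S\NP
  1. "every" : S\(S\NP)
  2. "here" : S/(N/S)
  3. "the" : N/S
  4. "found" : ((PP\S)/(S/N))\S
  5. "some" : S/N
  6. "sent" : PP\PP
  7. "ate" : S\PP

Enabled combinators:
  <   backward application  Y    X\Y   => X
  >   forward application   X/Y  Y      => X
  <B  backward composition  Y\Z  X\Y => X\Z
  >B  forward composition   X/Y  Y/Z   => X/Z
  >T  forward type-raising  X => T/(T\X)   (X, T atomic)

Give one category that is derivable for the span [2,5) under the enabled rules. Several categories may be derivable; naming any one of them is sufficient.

(PP\S)/(S/N)

[0,8] S   <
  [0,6] PP   <
    [0,2] S   <
      [0,1] "clearly" : S\NP
      [1,2] "every" : S\(S\NP)
    [2,6] PP\S   >
      [2,5] (PP\S)/(S/N)   <
        [2,4] S   >
          [2,3] "here" : S/(N/S)
          [3,4] "the" : N/S
        [4,5] "found" : ((PP\S)/(S/N))\S
      [5,6] "some" : S/N
  [6,8] S\PP   <B
    [6,7] "sent" : PP\PP
    [7,8] "ate" : S\PP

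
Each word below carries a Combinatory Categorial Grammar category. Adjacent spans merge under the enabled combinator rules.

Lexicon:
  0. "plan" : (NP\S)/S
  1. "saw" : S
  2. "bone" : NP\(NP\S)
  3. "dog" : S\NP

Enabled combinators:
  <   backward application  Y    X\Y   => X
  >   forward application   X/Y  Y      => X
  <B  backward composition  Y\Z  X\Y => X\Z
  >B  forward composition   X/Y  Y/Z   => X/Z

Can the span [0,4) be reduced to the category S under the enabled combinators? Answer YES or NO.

YES

[0,4] S   <
  [0,3] NP   <
    [0,2] NP\S   >
      [0,1] "plan" : (NP\S)/S
      [1,2] "saw" : S
    [2,3] "bone" : NP\(NP\S)
  [3,4] "dog" : S\NP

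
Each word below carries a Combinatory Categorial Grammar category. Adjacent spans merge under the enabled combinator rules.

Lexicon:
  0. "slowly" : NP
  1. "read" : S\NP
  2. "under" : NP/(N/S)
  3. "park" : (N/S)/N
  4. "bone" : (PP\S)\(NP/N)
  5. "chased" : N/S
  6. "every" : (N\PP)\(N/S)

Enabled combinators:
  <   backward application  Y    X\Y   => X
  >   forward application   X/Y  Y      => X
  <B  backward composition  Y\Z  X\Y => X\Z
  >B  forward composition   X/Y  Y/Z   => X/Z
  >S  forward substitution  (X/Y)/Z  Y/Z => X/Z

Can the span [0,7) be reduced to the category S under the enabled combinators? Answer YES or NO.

NP S\NP NP/(N/S) (N/S)/N (PP\S)\(NP/N) N/S (N\PP)\(N/S)
CKY chart[0,7] = {N}; S ∉ chart

NO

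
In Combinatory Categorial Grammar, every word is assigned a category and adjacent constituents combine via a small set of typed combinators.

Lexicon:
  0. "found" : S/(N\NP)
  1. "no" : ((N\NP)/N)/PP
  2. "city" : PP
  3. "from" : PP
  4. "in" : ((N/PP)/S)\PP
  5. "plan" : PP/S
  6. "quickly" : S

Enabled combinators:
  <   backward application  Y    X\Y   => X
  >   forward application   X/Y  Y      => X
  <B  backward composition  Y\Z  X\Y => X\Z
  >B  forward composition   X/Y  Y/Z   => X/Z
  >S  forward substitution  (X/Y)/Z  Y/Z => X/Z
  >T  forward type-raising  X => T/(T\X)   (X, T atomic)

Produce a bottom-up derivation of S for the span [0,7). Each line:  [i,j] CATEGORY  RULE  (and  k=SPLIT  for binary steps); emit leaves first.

[0,7] S   >
  [0,3] S/N   >B
    [0,1] "found" : S/(N\NP)
    [1,3] (N\NP)/N   >
      [1,2] "no" : ((N\NP)/N)/PP
      [2,3] "city" : PP
  [3,7] N   >
    [3,6] N/S   >S
      [3,5] (N/PP)/S   <
        [3,4] "from" : PP
        [4,5] "in" : ((N/PP)/S)\PP
      [5,6] "plan" : PP/S
    [6,7] "quickly" : S

[0,1] S/(N\NP)  lex  "found"
[1,2] ((N\NP)/N)/PP  lex  "no"
[2,3] PP  lex  "city"
[1,3] (N\NP)/N  >  k=2
[0,3] S/N  >B  k=1
[3,4] PP  lex  "from"
[4,5] ((N/PP)/S)\PP  lex  "in"
[3,5] (N/PP)/S  <  k=4
[5,6] PP/S  lex  "plan"
[3,6] N/S  >S  k=5
[6,7] S  lex  "quickly"
[3,7] N  >  k=6
[0,7] S  >  k=3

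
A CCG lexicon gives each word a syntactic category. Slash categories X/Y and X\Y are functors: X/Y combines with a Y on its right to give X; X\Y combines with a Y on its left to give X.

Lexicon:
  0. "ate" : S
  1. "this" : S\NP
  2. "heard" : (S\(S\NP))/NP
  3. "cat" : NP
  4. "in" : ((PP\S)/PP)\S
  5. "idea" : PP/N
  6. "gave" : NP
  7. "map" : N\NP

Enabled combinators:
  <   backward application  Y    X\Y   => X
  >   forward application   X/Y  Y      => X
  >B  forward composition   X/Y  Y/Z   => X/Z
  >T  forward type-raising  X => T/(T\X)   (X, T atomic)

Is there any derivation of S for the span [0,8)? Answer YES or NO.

S S\NP (S\(S\NP))/NP NP ((PP\S)/PP)\S PP/N NP N\NP
CKY chart[0,8] = {N/(N\PP), NP/(NP\PP), PP, PP/(N\N), PP/(PP\PP), S/(S\PP)}; S ∉ chart

NO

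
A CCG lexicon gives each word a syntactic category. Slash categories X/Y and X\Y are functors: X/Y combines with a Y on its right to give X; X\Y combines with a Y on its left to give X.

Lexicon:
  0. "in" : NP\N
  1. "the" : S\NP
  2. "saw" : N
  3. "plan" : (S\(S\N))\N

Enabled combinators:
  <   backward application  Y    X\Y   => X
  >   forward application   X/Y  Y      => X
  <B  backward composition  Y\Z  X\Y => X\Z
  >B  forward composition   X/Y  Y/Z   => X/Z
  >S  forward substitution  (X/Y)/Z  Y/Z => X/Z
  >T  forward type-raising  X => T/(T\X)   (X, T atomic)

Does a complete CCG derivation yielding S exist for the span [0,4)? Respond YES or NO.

YES

[0,4] S   <
  [0,2] S\N   <B
    [0,1] "in" : NP\N
    [1,2] "the" : S\NP
  [2,4] S\(S\N)   <
    [2,3] "saw" : N
    [3,4] "plan" : (S\(S\N))\N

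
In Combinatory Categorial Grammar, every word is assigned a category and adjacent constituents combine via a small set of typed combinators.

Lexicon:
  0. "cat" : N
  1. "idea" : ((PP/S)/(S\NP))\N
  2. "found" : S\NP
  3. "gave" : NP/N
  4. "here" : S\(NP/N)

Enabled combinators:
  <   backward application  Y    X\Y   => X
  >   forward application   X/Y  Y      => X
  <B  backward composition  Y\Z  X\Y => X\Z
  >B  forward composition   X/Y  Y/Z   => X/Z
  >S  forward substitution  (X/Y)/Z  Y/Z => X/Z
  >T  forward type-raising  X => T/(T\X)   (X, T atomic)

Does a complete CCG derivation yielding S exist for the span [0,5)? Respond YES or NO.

N ((PP/S)/(S\NP))\N S\NP NP/N S\(NP/N)
CKY chart[0,5] = {N/(N\PP), NP/(NP\PP), PP, PP/(PP\PP), PP/(S\S), S/(S\PP)}; S ∉ chart

NO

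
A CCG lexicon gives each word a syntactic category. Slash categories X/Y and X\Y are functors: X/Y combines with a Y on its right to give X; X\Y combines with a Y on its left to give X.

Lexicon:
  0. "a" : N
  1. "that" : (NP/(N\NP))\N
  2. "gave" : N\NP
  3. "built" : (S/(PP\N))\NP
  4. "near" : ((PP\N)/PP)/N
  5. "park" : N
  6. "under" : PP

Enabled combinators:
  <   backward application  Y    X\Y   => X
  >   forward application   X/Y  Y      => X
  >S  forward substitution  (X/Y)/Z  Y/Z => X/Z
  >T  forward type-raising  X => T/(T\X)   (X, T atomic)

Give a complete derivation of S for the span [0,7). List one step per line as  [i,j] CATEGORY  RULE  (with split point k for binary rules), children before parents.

[0,7] S   >
  [0,4] S/(PP\N)   <
    [0,3] NP   >
      [0,2] NP/(N\NP)   <
        [0,1] "a" : N
        [1,2] "that" : (NP/(N\NP))\N
      [2,3] "gave" : N\NP
    [3,4] "built" : (S/(PP\N))\NP
  [4,7] PP\N   >
    [4,6] (PP\N)/PP   >
      [4,5] "near" : ((PP\N)/PP)/N
      [5,6] "park" : N
    [6,7] "under" : PP

[0,1] N  lex  "a"
[1,2] (NP/(N\NP))\N  lex  "that"
[0,2] NP/(N\NP)  <  k=1
[2,3] N\NP  lex  "gave"
[0,3] NP  >  k=2
[3,4] (S/(PP\N))\NP  lex  "built"
[0,4] S/(PP\N)  <  k=3
[4,5] ((PP\N)/PP)/N  lex  "near"
[5,6] N  lex  "park"
[4,6] (PP\N)/PP  >  k=5
[6,7] PP  lex  "under"
[4,7] PP\N  >  k=6
[0,7] S  >  k=4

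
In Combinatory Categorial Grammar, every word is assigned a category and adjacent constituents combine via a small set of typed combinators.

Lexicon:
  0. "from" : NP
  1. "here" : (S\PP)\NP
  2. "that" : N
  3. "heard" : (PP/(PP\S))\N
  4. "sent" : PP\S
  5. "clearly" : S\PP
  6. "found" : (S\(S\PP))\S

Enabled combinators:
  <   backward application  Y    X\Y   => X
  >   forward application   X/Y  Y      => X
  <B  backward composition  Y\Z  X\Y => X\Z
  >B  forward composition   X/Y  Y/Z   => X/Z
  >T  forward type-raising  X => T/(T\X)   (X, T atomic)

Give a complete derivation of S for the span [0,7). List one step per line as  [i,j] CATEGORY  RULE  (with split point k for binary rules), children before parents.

[0,7] S   <
  [0,2] S\PP   <
    [0,1] "from" : NP
    [1,2] "here" : (S\PP)\NP
  [2,7] S\(S\PP)   <
    [2,6] S   <
      [2,5] PP   >
        [2,4] PP/(PP\S)   <
          [2,3] "that" : N
          [3,4] "heard" : (PP/(PP\S))\N
        [4,5] "sent" : PP\S
      [5,6] "clearly" : S\PP
    [6,7] "found" : (S\(S\PP))\S

[0,1] NP  lex  "from"
[1,2] (S\PP)\NP  lex  "here"
[0,2] S\PP  <  k=1
[2,3] N  lex  "that"
[3,4] (PP/(PP\S))\N  lex  "heard"
[2,4] PP/(PP\S)  <  k=3
[4,5] PP\S  lex  "sent"
[2,5] PP  >  k=4
[5,6] S\PP  lex  "clearly"
[2,6] S  <  k=5
[6,7] (S\(S\PP))\S  lex  "found"
[2,7] S\(S\PP)  <  k=6
[0,7] S  <  k=2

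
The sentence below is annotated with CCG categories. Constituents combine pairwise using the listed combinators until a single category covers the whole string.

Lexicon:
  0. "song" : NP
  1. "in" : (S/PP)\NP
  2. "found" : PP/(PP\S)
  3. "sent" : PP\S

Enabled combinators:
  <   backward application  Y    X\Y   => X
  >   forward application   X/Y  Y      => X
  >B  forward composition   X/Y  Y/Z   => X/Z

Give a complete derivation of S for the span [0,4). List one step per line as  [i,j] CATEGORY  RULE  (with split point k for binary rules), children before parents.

[0,4] S   >
  [0,2] S/PP   <
    [0,1] "song" : NP
    [1,2] "in" : (S/PP)\NP
  [2,4] PP   >
    [2,3] "found" : PP/(PP\S)
    [3,4] "sent" : PP\S

[0,1] NP  lex  "song"
[1,2] (S/PP)\NP  lex  "in"
[0,2] S/PP  <  k=1
[2,3] PP/(PP\S)  lex  "found"
[3,4] PP\S  lex  "sent"
[2,4] PP  >  k=3
[0,4] S  >  k=2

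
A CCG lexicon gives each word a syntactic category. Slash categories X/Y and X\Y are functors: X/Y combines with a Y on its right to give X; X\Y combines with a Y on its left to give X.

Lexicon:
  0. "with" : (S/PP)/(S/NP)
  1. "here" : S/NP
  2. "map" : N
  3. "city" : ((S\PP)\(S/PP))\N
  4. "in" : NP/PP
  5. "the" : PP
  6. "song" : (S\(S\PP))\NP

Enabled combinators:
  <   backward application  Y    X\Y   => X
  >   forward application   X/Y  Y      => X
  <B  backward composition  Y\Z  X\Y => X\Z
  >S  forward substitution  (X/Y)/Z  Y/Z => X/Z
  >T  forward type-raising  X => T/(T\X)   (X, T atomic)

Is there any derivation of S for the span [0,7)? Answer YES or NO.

[0,7] S   <
  [0,4] S\PP   <
    [0,2] S/PP   >
      [0,1] "with" : (S/PP)/(S/NP)
      [1,2] "here" : S/NP
    [2,4] (S\PP)\(S/PP)   <
      [2,3] "map" : N
      [3,4] "city" : ((S\PP)\(S/PP))\N
  [4,7] S\(S\PP)   <
    [4,6] NP   >
      [4,5] "in" : NP/PP
      [5,6] "the" : PP
    [6,7] "song" : (S\(S\PP))\NP

YES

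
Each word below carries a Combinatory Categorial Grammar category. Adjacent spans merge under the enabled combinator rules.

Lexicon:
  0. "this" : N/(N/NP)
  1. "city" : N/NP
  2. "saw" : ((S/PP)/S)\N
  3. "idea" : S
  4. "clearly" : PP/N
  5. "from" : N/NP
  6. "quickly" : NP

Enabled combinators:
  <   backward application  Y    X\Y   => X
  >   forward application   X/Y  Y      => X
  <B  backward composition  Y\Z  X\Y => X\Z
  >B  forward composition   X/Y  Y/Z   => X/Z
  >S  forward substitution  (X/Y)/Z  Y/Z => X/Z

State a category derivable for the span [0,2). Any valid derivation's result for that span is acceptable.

[0,7] S   >
  [0,4] S/PP   >
    [0,3] (S/PP)/S   <
      [0,2] N   >
        [0,1] "this" : N/(N/NP)
        [1,2] "city" : N/NP
      [2,3] "saw" : ((S/PP)/S)\N
    [3,4] "idea" : S
  [4,7] PP   >
    [4,5] "clearly" : PP/N
    [5,7] N   >
      [5,6] "from" : N/NP
      [6,7] "quickly" : NP

N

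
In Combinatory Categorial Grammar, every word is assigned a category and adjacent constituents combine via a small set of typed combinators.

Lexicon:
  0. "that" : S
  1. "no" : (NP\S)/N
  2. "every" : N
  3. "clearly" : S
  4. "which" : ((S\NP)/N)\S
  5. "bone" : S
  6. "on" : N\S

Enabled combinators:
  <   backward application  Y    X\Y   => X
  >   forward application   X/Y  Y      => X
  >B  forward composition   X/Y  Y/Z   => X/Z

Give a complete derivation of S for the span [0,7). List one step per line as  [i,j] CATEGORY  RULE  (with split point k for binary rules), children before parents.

[0,7] S   <
  [0,3] NP   <
    [0,1] "that" : S
    [1,3] NP\S   >
      [1,2] "no" : (NP\S)/N
      [2,3] "every" : N
  [3,7] S\NP   >
    [3,5] (S\NP)/N   <
      [3,4] "clearly" : S
      [4,5] "which" : ((S\NP)/N)\S
    [5,7] N   <
      [5,6] "bone" : S
      [6,7] "on" : N\S

[0,1] S  lex  "that"
[1,2] (NP\S)/N  lex  "no"
[2,3] N  lex  "every"
[1,3] NP\S  >  k=2
[0,3] NP  <  k=1
[3,4] S  lex  "clearly"
[4,5] ((S\NP)/N)\S  lex  "which"
[3,5] (S\NP)/N  <  k=4
[5,6] S  lex  "bone"
[6,7] N\S  lex  "on"
[5,7] N  <  k=6
[3,7] S\NP  >  k=5
[0,7] S  <  k=3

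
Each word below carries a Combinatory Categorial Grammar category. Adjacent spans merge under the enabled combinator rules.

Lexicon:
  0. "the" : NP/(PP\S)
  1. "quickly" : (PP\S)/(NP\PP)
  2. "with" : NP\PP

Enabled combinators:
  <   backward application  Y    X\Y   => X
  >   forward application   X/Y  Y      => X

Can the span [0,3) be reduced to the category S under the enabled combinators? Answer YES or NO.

NO

NP/(PP\S) (PP\S)/(NP\PP) NP\PP
CKY chart[0,3] = {NP}; S ∉ chart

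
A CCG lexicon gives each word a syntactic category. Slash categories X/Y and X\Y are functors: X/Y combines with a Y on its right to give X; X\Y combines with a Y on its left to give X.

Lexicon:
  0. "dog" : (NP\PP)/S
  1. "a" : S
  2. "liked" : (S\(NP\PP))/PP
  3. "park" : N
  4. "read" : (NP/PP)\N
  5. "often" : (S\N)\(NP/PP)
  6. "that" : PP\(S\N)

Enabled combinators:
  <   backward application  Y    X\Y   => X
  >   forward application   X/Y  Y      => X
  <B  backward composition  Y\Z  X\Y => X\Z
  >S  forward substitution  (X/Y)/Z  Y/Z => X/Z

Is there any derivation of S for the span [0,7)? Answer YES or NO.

YES

[0,7] S   <
  [0,2] NP\PP   >
    [0,1] "dog" : (NP\PP)/S
    [1,2] "a" : S
  [2,7] S\(NP\PP)   >
    [2,3] "liked" : (S\(NP\PP))/PP
    [3,7] PP   <
      [3,6] S\N   <
        [3,5] NP/PP   <
          [3,4] "park" : N
          [4,5] "read" : (NP/PP)\N
        [5,6] "often" : (S\N)\(NP/PP)
      [6,7] "that" : PP\(S\N)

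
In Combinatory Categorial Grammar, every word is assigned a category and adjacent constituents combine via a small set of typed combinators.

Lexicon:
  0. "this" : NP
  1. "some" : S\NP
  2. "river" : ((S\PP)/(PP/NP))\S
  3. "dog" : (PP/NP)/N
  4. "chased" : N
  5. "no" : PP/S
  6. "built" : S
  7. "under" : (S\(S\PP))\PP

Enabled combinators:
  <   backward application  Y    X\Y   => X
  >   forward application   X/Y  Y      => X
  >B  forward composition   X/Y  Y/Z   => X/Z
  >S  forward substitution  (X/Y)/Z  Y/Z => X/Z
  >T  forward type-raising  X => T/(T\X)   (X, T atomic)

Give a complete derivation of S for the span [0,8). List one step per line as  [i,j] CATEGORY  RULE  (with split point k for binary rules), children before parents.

[0,8] S   <
  [0,5] S\PP   >
    [0,3] (S\PP)/(PP/NP)   <
      [0,2] S   <
        [0,1] "this" : NP
        [1,2] "some" : S\NP
      [2,3] "river" : ((S\PP)/(PP/NP))\S
    [3,5] PP/NP   >
      [3,4] "dog" : (PP/NP)/N
      [4,5] "chased" : N
  [5,8] S\(S\PP)   <
    [5,7] PP   >
      [5,6] "no" : PP/S
      [6,7] "built" : S
    [7,8] "under" : (S\(S\PP))\PP

[0,1] NP  lex  "this"
[1,2] S\NP  lex  "some"
[0,2] S  <  k=1
[2,3] ((S\PP)/(PP/NP))\S  lex  "river"
[0,3] (S\PP)/(PP/NP)  <  k=2
[3,4] (PP/NP)/N  lex  "dog"
[4,5] N  lex  "chased"
[3,5] PP/NP  >  k=4
[0,5] S\PP  >  k=3
[5,6] PP/S  lex  "no"
[6,7] S  lex  "built"
[5,7] PP  >  k=6
[7,8] (S\(S\PP))\PP  lex  "under"
[5,8] S\(S\PP)  <  k=7
[0,8] S  <  k=5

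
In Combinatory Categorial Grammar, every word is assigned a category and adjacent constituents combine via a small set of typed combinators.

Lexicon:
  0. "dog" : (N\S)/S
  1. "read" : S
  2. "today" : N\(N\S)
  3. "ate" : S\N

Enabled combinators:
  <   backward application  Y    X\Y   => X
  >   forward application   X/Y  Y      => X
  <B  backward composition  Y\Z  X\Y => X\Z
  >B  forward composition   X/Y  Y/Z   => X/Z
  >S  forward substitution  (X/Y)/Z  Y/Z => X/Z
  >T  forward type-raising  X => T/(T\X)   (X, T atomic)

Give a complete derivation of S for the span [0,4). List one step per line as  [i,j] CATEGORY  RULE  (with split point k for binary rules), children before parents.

[0,1] (N\S)/S  lex  "dog"
[1,2] S  lex  "read"
[0,2] N\S  >  k=1
[2,3] N\(N\S)  lex  "today"
[0,3] N  <  k=2
[3,4] S\N  lex  "ate"
[0,4] S  <  k=3

[0,4] S   <
  [0,3] N   <
    [0,2] N\S   >
      [0,1] "dog" : (N\S)/S
      [1,2] "read" : S
    [2,3] "today" : N\(N\S)
  [3,4] "ate" : S\N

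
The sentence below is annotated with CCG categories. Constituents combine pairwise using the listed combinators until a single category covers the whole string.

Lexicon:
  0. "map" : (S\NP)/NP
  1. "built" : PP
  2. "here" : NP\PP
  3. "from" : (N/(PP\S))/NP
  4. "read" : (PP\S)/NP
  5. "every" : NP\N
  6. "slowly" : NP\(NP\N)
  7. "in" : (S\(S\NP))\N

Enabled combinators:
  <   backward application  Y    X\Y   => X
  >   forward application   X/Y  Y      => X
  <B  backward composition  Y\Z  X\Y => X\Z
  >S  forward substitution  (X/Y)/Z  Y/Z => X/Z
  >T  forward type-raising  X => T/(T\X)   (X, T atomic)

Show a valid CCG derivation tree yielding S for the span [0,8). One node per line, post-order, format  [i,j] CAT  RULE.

[0,8] S   <
  [0,3] S\NP   >
    [0,1] "map" : (S\NP)/NP
    [1,3] NP   <
      [1,2] "built" : PP
      [2,3] "here" : NP\PP
  [3,8] S\(S\NP)   <
    [3,7] N   >
      [3,5] N/NP   >S
        [3,4] "from" : (N/(PP\S))/NP
        [4,5] "read" : (PP\S)/NP
      [5,7] NP   <
        [5,6] "every" : NP\N
        [6,7] "slowly" : NP\(NP\N)
    [7,8] "in" : (S\(S\NP))\N

[0,1] (S\NP)/NP  lex  "map"
[1,2] PP  lex  "built"
[2,3] NP\PP  lex  "here"
[1,3] NP  <  k=2
[0,3] S\NP  >  k=1
[3,4] (N/(PP\S))/NP  lex  "from"
[4,5] (PP\S)/NP  lex  "read"
[3,5] N/NP  >S  k=4
[5,6] NP\N  lex  "every"
[6,7] NP\(NP\N)  lex  "slowly"
[5,7] NP  <  k=6
[3,7] N  >  k=5
[7,8] (S\(S\NP))\N  lex  "in"
[3,8] S\(S\NP)  <  k=7
[0,8] S  <  k=3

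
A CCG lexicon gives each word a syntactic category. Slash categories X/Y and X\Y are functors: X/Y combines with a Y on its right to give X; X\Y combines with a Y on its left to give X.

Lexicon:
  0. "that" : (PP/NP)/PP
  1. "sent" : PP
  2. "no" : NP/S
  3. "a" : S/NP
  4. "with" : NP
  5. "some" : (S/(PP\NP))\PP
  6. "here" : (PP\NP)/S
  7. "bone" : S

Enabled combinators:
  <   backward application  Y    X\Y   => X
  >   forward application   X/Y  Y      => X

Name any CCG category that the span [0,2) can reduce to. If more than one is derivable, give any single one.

PP/NP

[0,8] S   >
  [0,6] S/(PP\NP)   <
    [0,5] PP   >
      [0,2] PP/NP   >
        [0,1] "that" : (PP/NP)/PP
        [1,2] "sent" : PP
      [2,5] NP   >
        [2,3] "no" : NP/S
        [3,5] S   >
          [3,4] "a" : S/NP
          [4,5] "with" : NP
    [5,6] "some" : (S/(PP\NP))\PP
  [6,8] PP\NP   >
    [6,7] "here" : (PP\NP)/S
    [7,8] "bone" : S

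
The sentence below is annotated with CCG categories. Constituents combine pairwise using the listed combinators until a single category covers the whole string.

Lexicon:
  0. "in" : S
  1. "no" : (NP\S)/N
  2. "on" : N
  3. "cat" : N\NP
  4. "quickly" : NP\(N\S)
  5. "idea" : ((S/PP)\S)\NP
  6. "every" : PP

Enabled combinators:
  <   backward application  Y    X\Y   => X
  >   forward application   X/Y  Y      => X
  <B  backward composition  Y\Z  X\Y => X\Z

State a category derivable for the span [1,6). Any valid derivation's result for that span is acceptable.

[0,7] S   >
  [0,6] S/PP   <
    [0,1] "in" : S
    [1,6] (S/PP)\S   <
      [1,5] NP   <
        [1,4] N\S   <B
          [1,3] NP\S   >
            [1,2] "no" : (NP\S)/N
            [2,3] "on" : N
          [3,4] "cat" : N\NP
        [4,5] "quickly" : NP\(N\S)
      [5,6] "idea" : ((S/PP)\S)\NP
  [6,7] "every" : PP

(S/PP)\S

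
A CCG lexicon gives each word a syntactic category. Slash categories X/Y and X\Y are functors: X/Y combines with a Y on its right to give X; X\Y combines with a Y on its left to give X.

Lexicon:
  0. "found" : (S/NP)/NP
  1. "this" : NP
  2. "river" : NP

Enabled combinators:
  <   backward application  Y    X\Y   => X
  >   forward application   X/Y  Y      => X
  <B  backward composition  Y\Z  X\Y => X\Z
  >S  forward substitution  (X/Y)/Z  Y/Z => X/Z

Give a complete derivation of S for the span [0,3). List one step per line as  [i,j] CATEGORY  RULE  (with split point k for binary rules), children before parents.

[0,1] (S/NP)/NP  lex  "found"
[1,2] NP  lex  "this"
[0,2] S/NP  >  k=1
[2,3] NP  lex  "river"
[0,3] S  >  k=2

[0,3] S   >
  [0,2] S/NP   >
    [0,1] "found" : (S/NP)/NP
    [1,2] "this" : NP
  [2,3] "river" : NP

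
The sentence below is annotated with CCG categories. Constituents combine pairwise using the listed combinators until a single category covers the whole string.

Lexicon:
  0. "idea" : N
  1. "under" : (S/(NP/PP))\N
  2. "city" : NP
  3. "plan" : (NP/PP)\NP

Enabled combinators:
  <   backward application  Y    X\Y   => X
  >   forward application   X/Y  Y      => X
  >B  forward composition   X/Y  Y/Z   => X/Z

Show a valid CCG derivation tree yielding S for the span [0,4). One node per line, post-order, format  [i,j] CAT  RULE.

[0,4] S   >
  [0,2] S/(NP/PP)   <
    [0,1] "idea" : N
    [1,2] "under" : (S/(NP/PP))\N
  [2,4] NP/PP   <
    [2,3] "city" : NP
    [3,4] "plan" : (NP/PP)\NP

[0,1] N  lex  "idea"
[1,2] (S/(NP/PP))\N  lex  "under"
[0,2] S/(NP/PP)  <  k=1
[2,3] NP  lex  "city"
[3,4] (NP/PP)\NP  lex  "plan"
[2,4] NP/PP  <  k=3
[0,4] S  >  k=2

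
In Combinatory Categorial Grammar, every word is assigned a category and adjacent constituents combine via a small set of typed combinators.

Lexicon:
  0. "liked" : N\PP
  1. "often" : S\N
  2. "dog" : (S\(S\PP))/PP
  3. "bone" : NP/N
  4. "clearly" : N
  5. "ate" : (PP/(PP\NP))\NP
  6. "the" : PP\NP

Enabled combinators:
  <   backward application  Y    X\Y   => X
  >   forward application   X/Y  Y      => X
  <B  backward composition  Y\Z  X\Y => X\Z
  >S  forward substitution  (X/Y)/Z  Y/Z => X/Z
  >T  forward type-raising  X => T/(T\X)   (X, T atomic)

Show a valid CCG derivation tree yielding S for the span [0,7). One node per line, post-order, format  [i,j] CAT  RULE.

[0,7] S   <
  [0,2] S\PP   <B
    [0,1] "liked" : N\PP
    [1,2] "often" : S\N
  [2,7] S\(S\PP)   >
    [2,3] "dog" : (S\(S\PP))/PP
    [3,7] PP   >
      [3,6] PP/(PP\NP)   <
        [3,5] NP   >
          [3,4] "bone" : NP/N
          [4,5] "clearly" : N
        [5,6] "ate" : (PP/(PP\NP))\NP
      [6,7] "the" : PP\NP

[0,1] N\PP  lex  "liked"
[1,2] S\N  lex  "often"
[0,2] S\PP  <B  k=1
[2,3] (S\(S\PP))/PP  lex  "dog"
[3,4] NP/N  lex  "bone"
[4,5] N  lex  "clearly"
[3,5] NP  >  k=4
[5,6] (PP/(PP\NP))\NP  lex  "ate"
[3,6] PP/(PP\NP)  <  k=5
[6,7] PP\NP  lex  "the"
[3,7] PP  >  k=6
[2,7] S\(S\PP)  >  k=3
[0,7] S  <  k=2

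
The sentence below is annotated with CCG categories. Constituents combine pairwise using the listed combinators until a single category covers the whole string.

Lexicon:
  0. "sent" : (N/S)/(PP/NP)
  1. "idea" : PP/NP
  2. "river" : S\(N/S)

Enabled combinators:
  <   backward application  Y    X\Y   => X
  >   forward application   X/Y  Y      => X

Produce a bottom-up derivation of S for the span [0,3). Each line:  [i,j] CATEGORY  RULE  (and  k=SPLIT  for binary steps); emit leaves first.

[0,1] (N/S)/(PP/NP)  lex  "sent"
[1,2] PP/NP  lex  "idea"
[0,2] N/S  >  k=1
[2,3] S\(N/S)  lex  "river"
[0,3] S  <  k=2

[0,3] S   <
  [0,2] N/S   >
    [0,1] "sent" : (N/S)/(PP/NP)
    [1,2] "idea" : PP/NP
  [2,3] "river" : S\(N/S)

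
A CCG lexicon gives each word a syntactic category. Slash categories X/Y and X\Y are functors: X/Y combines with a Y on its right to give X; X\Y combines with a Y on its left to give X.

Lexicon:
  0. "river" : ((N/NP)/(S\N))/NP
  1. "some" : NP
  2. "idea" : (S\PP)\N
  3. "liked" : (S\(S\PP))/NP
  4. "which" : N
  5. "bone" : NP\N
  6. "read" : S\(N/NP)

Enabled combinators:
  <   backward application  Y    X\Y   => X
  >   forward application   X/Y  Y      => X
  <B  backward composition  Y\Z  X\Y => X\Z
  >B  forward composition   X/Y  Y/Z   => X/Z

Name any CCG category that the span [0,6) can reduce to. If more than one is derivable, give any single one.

N/NP

[0,7] S   <
  [0,6] N/NP   >
    [0,2] (N/NP)/(S\N)   >
      [0,1] "river" : ((N/NP)/(S\N))/NP
      [1,2] "some" : NP
    [2,6] S\N   <B
      [2,3] "idea" : (S\PP)\N
      [3,6] S\(S\PP)   >
        [3,4] "liked" : (S\(S\PP))/NP
        [4,6] NP   <
          [4,5] "which" : N
          [5,6] "bone" : NP\N
  [6,7] "read" : S\(N/NP)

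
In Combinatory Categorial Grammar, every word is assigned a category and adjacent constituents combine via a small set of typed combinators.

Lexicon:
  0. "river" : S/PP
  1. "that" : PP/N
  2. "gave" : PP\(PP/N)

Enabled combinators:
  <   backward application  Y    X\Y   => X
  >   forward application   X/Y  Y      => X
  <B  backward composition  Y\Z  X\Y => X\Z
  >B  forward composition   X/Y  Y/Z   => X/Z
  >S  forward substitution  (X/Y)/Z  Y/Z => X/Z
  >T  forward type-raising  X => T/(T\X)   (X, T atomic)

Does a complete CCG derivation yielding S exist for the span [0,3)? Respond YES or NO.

YES

[0,3] S   >
  [0,1] "river" : S/PP
  [1,3] PP   <
    [1,2] "that" : PP/N
    [2,3] "gave" : PP\(PP/N)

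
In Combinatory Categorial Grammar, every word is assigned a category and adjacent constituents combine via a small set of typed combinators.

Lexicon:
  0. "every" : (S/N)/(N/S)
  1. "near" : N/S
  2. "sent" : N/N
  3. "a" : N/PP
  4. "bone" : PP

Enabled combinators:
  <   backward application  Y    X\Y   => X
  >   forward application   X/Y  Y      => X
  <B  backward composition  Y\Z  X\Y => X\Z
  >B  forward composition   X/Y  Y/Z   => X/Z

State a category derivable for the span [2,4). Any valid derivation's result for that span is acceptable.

N/PP

[0,5] S   >
  [0,2] S/N   >
    [0,1] "every" : (S/N)/(N/S)
    [1,2] "near" : N/S
  [2,5] N   >
    [2,4] N/PP   >B
      [2,3] "sent" : N/N
      [3,4] "a" : N/PP
    [4,5] "bone" : PP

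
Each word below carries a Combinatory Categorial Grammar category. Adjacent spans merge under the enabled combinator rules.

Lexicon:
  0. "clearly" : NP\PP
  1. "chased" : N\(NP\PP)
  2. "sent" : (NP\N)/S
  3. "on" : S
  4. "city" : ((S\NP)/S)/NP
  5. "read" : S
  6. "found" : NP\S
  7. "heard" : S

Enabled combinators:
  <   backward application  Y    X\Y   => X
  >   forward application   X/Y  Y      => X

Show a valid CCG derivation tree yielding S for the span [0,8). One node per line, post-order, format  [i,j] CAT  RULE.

[0,1] NP\PP  lex  "clearly"
[1,2] N\(NP\PP)  lex  "chased"
[0,2] N  <  k=1
[2,3] (NP\N)/S  lex  "sent"
[3,4] S  lex  "on"
[2,4] NP\N  >  k=3
[0,4] NP  <  k=2
[4,5] ((S\NP)/S)/NP  lex  "city"
[5,6] S  lex  "read"
[6,7] NP\S  lex  "found"
[5,7] NP  <  k=6
[4,7] (S\NP)/S  >  k=5
[7,8] S  lex  "heard"
[4,8] S\NP  >  k=7
[0,8] S  <  k=4

[0,8] S   <
  [0,4] NP   <
    [0,2] N   <
      [0,1] "clearly" : NP\PP
      [1,2] "chased" : N\(NP\PP)
    [2,4] NP\N   >
      [2,3] "sent" : (NP\N)/S
      [3,4] "on" : S
  [4,8] S\NP   >
    [4,7] (S\NP)/S   >
      [4,5] "city" : ((S\NP)/S)/NP
      [5,7] NP   <
        [5,6] "read" : S
        [6,7] "found" : NP\S
    [7,8] "heard" : S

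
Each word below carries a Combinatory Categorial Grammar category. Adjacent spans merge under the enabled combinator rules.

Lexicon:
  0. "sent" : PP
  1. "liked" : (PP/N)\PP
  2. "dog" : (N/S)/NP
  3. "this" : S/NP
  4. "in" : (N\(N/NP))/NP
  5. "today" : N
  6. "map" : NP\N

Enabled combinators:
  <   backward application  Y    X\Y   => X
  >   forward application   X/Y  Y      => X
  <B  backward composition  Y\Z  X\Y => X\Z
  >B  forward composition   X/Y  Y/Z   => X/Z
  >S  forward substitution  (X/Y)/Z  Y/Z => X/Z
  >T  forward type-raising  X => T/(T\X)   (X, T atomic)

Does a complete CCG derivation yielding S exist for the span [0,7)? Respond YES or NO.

NO

PP (PP/N)\PP (N/S)/NP S/NP (N\(N/NP))/NP N NP\N
CKY chart[0,7] = {N/(N\PP), NP/(NP\PP), PP, PP/(N\N), PP/(PP\PP), S/(S\PP)}; S ∉ chart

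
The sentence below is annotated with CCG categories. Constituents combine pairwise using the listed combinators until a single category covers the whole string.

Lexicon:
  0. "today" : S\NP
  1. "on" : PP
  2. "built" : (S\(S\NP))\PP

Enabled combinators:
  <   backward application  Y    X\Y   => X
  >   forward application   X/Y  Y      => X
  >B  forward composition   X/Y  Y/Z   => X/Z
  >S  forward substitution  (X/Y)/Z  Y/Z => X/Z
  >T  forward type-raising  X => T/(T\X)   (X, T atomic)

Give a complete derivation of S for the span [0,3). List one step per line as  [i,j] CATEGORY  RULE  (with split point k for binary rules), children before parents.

[0,1] S\NP  lex  "today"
[1,2] PP  lex  "on"
[2,3] (S\(S\NP))\PP  lex  "built"
[1,3] S\(S\NP)  <  k=2
[0,3] S  <  k=1

[0,3] S   <
  [0,1] "today" : S\NP
  [1,3] S\(S\NP)   <
    [1,2] "on" : PP
    [2,3] "built" : (S\(S\NP))\PP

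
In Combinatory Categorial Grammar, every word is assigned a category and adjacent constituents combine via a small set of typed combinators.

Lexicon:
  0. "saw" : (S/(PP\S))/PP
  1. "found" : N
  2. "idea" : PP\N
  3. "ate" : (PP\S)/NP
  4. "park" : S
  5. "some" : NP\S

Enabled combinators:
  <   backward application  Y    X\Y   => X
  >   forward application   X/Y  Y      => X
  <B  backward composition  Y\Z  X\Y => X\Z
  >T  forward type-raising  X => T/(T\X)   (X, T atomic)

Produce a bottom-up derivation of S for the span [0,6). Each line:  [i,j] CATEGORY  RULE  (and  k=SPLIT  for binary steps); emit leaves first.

[0,1] (S/(PP\S))/PP  lex  "saw"
[1,2] N  lex  "found"
[1,2] PP/(PP\N)  >T
[2,3] PP\N  lex  "idea"
[1,3] PP  >  k=2
[0,3] S/(PP\S)  >  k=1
[3,4] (PP\S)/NP  lex  "ate"
[4,5] S  lex  "park"
[4,5] NP/(NP\S)  >T
[5,6] NP\S  lex  "some"
[4,6] NP  >  k=5
[3,6] PP\S  >  k=4
[0,6] S  >  k=3

[0,6] S   >
  [0,3] S/(PP\S)   >
    [0,1] "saw" : (S/(PP\S))/PP
    [1,3] PP   >
      [1,2] PP/(PP\N)   >T
        [1,2] "found" : N
      [2,3] "idea" : PP\N
  [3,6] PP\S   >
    [3,4] "ate" : (PP\S)/NP
    [4,6] NP   >
      [4,5] NP/(NP\S)   >T
        [4,5] "park" : S
      [5,6] "some" : NP\S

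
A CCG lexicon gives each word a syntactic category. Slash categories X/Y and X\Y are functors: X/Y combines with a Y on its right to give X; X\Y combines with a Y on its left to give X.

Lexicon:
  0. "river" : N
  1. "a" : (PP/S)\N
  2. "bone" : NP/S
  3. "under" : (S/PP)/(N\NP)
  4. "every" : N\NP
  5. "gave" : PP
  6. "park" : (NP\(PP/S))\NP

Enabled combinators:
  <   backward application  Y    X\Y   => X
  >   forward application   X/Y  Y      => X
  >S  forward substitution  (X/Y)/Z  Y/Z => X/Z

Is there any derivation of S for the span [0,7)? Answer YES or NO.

N (PP/S)\N NP/S (S/PP)/(N\NP) N\NP PP (NP\(PP/S))\NP
CKY chart[0,7] = {NP}; S ∉ chart

NO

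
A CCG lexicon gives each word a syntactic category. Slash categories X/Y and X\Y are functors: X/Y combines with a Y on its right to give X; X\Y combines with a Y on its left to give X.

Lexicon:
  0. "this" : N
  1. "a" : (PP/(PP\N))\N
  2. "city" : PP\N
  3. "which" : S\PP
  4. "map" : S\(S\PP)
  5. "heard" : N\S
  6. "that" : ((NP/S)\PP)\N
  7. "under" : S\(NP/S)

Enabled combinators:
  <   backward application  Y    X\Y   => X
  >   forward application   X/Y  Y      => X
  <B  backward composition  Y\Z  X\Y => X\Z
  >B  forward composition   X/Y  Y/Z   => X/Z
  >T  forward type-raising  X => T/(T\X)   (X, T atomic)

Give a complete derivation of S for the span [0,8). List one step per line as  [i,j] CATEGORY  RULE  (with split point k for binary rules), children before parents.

[0,8] S   <
  [0,3] PP   >
    [0,2] PP/(PP\N)   <
      [0,1] "this" : N
      [1,2] "a" : (PP/(PP\N))\N
    [2,3] "city" : PP\N
  [3,8] S\PP   <B
    [3,7] (NP/S)\PP   <
      [3,6] N   <
        [3,5] S   <
          [3,4] "which" : S\PP
          [4,5] "map" : S\(S\PP)
        [5,6] "heard" : N\S
      [6,7] "that" : ((NP/S)\PP)\N
    [7,8] "under" : S\(NP/S)

[0,1] N  lex  "this"
[1,2] (PP/(PP\N))\N  lex  "a"
[0,2] PP/(PP\N)  <  k=1
[2,3] PP\N  lex  "city"
[0,3] PP  >  k=2
[3,4] S\PP  lex  "which"
[4,5] S\(S\PP)  lex  "map"
[3,5] S  <  k=4
[5,6] N\S  lex  "heard"
[3,6] N  <  k=5
[6,7] ((NP/S)\PP)\N  lex  "that"
[3,7] (NP/S)\PP  <  k=6
[7,8] S\(NP/S)  lex  "under"
[3,8] S\PP  <B  k=7
[0,8] S  <  k=3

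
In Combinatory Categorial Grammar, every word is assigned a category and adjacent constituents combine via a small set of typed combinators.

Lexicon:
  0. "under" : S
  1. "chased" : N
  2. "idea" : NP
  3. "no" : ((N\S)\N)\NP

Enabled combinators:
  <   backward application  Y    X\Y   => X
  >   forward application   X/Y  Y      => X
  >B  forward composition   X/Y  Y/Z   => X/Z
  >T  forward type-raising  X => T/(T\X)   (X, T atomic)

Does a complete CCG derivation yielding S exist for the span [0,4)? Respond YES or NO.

NO

S N NP ((N\S)\N)\NP
CKY chart[0,4] = {N, N/(N\N), NP/(NP\N), PP/(PP\N), S/(S\N)}; S ∉ chart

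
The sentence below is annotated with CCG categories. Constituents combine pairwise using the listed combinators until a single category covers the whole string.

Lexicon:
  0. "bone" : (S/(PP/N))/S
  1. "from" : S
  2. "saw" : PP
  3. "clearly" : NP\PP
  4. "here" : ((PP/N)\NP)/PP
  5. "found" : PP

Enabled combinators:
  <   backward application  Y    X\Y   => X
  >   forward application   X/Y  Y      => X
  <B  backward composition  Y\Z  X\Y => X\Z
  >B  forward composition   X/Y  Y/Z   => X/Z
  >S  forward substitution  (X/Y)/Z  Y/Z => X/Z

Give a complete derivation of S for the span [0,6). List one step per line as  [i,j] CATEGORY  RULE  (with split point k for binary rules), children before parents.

[0,6] S   >
  [0,2] S/(PP/N)   >
    [0,1] "bone" : (S/(PP/N))/S
    [1,2] "from" : S
  [2,6] PP/N   <
    [2,4] NP   <
      [2,3] "saw" : PP
      [3,4] "clearly" : NP\PP
    [4,6] (PP/N)\NP   >
      [4,5] "here" : ((PP/N)\NP)/PP
      [5,6] "found" : PP

[0,1] (S/(PP/N))/S  lex  "bone"
[1,2] S  lex  "from"
[0,2] S/(PP/N)  >  k=1
[2,3] PP  lex  "saw"
[3,4] NP\PP  lex  "clearly"
[2,4] NP  <  k=3
[4,5] ((PP/N)\NP)/PP  lex  "here"
[5,6] PP  lex  "found"
[4,6] (PP/N)\NP  >  k=5
[2,6] PP/N  <  k=4
[0,6] S  >  k=2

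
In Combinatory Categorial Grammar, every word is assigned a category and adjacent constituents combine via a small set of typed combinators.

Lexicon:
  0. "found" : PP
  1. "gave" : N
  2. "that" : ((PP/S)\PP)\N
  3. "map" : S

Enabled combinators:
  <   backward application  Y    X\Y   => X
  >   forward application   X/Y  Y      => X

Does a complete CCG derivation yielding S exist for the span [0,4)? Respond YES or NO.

NO

PP N ((PP/S)\PP)\N S
CKY chart[0,4] = {PP}; S ∉ chart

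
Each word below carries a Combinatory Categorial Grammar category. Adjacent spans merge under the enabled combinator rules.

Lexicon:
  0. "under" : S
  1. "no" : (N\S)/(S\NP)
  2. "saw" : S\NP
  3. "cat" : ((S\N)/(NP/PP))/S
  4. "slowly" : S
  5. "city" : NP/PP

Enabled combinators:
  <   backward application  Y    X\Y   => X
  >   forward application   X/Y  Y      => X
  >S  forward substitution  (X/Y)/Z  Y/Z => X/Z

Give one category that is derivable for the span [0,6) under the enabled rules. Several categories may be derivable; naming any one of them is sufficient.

S

[0,6] S   <
  [0,3] N   <
    [0,1] "under" : S
    [1,3] N\S   >
      [1,2] "no" : (N\S)/(S\NP)
      [2,3] "saw" : S\NP
  [3,6] S\N   >
    [3,5] (S\N)/(NP/PP)   >
      [3,4] "cat" : ((S\N)/(NP/PP))/S
      [4,5] "slowly" : S
    [5,6] "city" : NP/PP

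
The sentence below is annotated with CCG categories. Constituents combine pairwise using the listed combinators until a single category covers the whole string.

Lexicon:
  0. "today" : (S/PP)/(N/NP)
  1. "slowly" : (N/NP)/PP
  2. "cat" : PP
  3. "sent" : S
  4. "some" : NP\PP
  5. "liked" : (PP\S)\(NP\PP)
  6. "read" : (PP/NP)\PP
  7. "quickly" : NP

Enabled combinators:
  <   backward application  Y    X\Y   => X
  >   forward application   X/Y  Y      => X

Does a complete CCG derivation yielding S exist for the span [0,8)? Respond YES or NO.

YES

[0,8] S   >
  [0,3] S/PP   >
    [0,1] "today" : (S/PP)/(N/NP)
    [1,3] N/NP   >
      [1,2] "slowly" : (N/NP)/PP
      [2,3] "cat" : PP
  [3,8] PP   >
    [3,7] PP/NP   <
      [3,6] PP   <
        [3,4] "sent" : S
        [4,6] PP\S   <
          [4,5] "some" : NP\PP
          [5,6] "liked" : (PP\S)\(NP\PP)
      [6,7] "read" : (PP/NP)\PP
    [7,8] "quickly" : NP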